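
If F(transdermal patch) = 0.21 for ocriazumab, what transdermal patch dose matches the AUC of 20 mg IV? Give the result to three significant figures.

D_transdermal = 95.2 mg

For equal systemic exposure: F × D_ev = D_iv
D_ev = D_iv / F = 20 / 0.21 = 95.2381 mg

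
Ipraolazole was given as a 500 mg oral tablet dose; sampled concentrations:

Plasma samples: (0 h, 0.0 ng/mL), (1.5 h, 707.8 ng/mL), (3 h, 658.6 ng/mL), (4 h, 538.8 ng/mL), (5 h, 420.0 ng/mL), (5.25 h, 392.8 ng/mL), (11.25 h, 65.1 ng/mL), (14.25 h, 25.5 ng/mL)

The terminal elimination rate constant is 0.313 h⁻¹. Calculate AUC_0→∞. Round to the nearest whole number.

Trapezoidal AUC_0→14.25:
  [0→1.5]: (0.0+707.8)/2 × 1.5 = 530.85
  [1.5→3]: (707.8+658.6)/2 × 1.5 = 1024.8
  [3→4]: (658.6+538.8)/2 × 1 = 598.7
  [4→5]: (538.8+420.0)/2 × 1 = 479.4
  [5→5.25]: (420.0+392.8)/2 × 0.25 = 101.6
  [5.25→11.25]: (392.8+65.1)/2 × 6 = 1373.7
  [11.25→14.25]: (65.1+25.5)/2 × 3 = 135.9
  Sum = 4244.95 ng/mL·h
Extrapolated tail: C_last / k_e = 25.5 / 0.313 = 81.470
AUC_0→∞ = 4244.95 + 81.470 = 4326.42 ng/mL·h

AUC = 4326 ng/mL·h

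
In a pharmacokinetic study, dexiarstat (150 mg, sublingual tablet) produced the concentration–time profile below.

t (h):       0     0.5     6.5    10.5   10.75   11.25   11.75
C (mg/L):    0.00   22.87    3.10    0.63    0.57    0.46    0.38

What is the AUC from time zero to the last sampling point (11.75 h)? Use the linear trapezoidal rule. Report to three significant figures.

AUC = 91.7 mg/L·h

Trapezoidal AUC_0→11.75:
  [0→0.5]: (0.00+22.87)/2 × 0.5 = 5.7175
  [0.5→6.5]: (22.87+3.10)/2 × 6 = 77.91
  [6.5→10.5]: (3.10+0.63)/2 × 4 = 7.46
  [10.5→10.75]: (0.63+0.57)/2 × 0.25 = 0.15
  [10.75→11.25]: (0.57+0.46)/2 × 0.5 = 0.2575
  [11.25→11.75]: (0.46+0.38)/2 × 0.5 = 0.21
  Sum = 91.705 mg/L·h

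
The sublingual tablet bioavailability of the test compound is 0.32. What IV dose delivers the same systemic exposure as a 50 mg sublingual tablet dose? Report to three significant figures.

D_iv = 16.0 mg

Systemic exposure from an extravascular dose = F × D_ev, so the equivalent IV dose is F × D_ev.
D_iv = F × D_ev = 0.32 × 50 = 16 mg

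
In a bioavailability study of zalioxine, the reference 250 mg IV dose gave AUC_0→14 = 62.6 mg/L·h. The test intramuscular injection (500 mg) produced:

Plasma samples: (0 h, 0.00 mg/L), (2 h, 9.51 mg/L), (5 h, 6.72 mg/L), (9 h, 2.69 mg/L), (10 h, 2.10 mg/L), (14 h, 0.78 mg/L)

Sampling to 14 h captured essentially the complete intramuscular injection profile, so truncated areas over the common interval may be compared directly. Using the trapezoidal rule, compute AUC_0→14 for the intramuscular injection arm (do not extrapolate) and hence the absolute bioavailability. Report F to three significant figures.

Trapezoidal AUC_0→14 (intramuscular injection):
  [0→2]: (0.00+9.51)/2 × 2 = 9.51
  [2→5]: (9.51+6.72)/2 × 3 = 24.345
  [5→9]: (6.72+2.69)/2 × 4 = 18.82
  [9→10]: (2.69+2.10)/2 × 1 = 2.395
  [10→14]: (2.10+0.78)/2 × 4 = 5.76
  Sum = 60.83 mg/L·h
F = (AUC_ev/D_ev)/(AUC_iv/D_iv) = (60.83/500)/(62.6/250) = 0.12166/0.2504 = 0.4859

F = 0.486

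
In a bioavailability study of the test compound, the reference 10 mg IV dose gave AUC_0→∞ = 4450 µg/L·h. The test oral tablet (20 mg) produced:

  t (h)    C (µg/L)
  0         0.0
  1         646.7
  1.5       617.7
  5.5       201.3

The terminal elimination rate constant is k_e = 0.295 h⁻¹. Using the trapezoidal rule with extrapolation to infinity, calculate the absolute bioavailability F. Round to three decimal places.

Trapezoidal AUC_0→5.5 (oral tablet):
  [0→1]: (0.0+646.7)/2 × 1 = 323.35
  [1→1.5]: (646.7+617.7)/2 × 0.5 = 316.1
  [1.5→5.5]: (617.7+201.3)/2 × 4 = 1638.0
  Sum = 2277.45 µg/L·h
Tail: C_last/k_e = 201.3/0.295 = 682.373
AUC_0→∞ (oral tablet) = 2277.45 + 682.373 = 2959.823 µg/L·h
F = (AUC_ev/D_ev)/(AUC_iv/D_iv) = (2959.823/20)/(4450/10) = 147.99115/445 = 0.3326

F = 0.333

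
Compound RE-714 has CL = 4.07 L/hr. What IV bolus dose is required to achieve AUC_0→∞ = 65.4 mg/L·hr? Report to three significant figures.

Dose_iv = CL × AUC_0→∞
     = 4.07 × 65.4 = 266.178 mg

Dose = 266 mg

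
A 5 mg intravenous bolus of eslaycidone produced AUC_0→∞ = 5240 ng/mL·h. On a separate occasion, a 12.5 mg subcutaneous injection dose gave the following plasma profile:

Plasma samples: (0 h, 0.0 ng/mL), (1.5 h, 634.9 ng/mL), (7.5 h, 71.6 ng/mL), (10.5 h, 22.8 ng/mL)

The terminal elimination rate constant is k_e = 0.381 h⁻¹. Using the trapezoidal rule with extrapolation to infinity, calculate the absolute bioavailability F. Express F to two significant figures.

F = 0.21

Trapezoidal AUC_0→10.5 (subcutaneous injection):
  [0→1.5]: (0.0+634.9)/2 × 1.5 = 476.175
  [1.5→7.5]: (634.9+71.6)/2 × 6 = 2119.5
  [7.5→10.5]: (71.6+22.8)/2 × 3 = 141.6
  Sum = 2737.275 ng/mL·h
Tail: C_last/k_e = 22.8/0.381 = 59.843
AUC_0→∞ (subcutaneous injection) = 2737.275 + 59.843 = 2797.118 ng/mL·h
F = (AUC_ev/D_ev)/(AUC_iv/D_iv) = (2797.118/12.5)/(5240/5) = 223.76944/1048 = 0.2135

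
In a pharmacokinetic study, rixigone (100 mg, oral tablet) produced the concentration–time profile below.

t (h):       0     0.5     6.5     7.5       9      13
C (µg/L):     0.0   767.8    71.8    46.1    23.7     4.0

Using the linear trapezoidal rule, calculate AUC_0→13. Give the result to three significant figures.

AUC = 2880 µg/L·h

Trapezoidal AUC_0→13:
  [0→0.5]: (0.0+767.8)/2 × 0.5 = 191.95
  [0.5→6.5]: (767.8+71.8)/2 × 6 = 2518.8
  [6.5→7.5]: (71.8+46.1)/2 × 1 = 58.95
  [7.5→9]: (46.1+23.7)/2 × 1.5 = 52.35
  [9→13]: (23.7+4.0)/2 × 4 = 55.4
  Sum = 2877.45 µg/L·h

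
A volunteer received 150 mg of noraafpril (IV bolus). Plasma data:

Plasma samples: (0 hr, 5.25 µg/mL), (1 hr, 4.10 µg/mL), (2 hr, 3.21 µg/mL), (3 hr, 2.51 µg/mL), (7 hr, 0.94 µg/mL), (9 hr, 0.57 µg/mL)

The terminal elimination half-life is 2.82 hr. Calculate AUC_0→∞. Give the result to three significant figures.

Trapezoidal AUC_0→9:
  [0→1]: (5.25+4.10)/2 × 1 = 4.675
  [1→2]: (4.10+3.21)/2 × 1 = 3.655
  [2→3]: (3.21+2.51)/2 × 1 = 2.86
  [3→7]: (2.51+0.94)/2 × 4 = 6.9
  [7→9]: (0.94+0.57)/2 × 2 = 1.51
  Sum = 19.6 µg/mL·hr
k_e = ln2 / t½ = 0.693147 / 2.82 = 0.2458 hr^-1
Extrapolated tail: C_last / k_e = 0.57 / 0.2458 = 2.319
AUC_0→∞ = 19.6 + 2.319 = 21.919 µg/mL·hr

AUC = 21.9 µg/mL·hr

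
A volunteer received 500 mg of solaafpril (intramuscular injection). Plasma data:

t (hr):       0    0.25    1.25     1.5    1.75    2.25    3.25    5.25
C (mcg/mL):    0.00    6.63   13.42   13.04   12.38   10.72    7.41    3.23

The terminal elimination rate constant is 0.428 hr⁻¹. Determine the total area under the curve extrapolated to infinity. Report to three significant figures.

Trapezoidal AUC_0→5.25:
  [0→0.25]: (0.00+6.63)/2 × 0.25 = 0.82875
  [0.25→1.25]: (6.63+13.42)/2 × 1 = 10.025
  [1.25→1.5]: (13.42+13.04)/2 × 0.25 = 3.3075
  [1.5→1.75]: (13.04+12.38)/2 × 0.25 = 3.1775
  [1.75→2.25]: (12.38+10.72)/2 × 0.5 = 5.775
  [2.25→3.25]: (10.72+7.41)/2 × 1 = 9.065
  [3.25→5.25]: (7.41+3.23)/2 × 2 = 10.64
  Sum = 42.81875 mcg/mL·hr
Extrapolated tail: C_last / k_e = 3.23 / 0.428 = 7.547
AUC_0→∞ = 42.81875 + 7.547 = 50.36575 mcg/mL·hr

AUC = 50.4 mcg/mL·hr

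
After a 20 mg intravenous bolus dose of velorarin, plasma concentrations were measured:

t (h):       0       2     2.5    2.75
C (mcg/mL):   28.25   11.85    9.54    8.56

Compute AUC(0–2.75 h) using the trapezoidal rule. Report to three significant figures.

AUC = 47.7 mcg/mL·h

Trapezoidal AUC_0→2.75:
  [0→2]: (28.25+11.85)/2 × 2 = 40.1
  [2→2.5]: (11.85+9.54)/2 × 0.5 = 5.3475
  [2.5→2.75]: (9.54+8.56)/2 × 0.25 = 2.2625
  Sum = 47.71 mcg/mL·h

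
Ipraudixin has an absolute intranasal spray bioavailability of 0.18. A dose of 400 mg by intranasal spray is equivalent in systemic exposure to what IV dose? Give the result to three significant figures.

D_iv = 72.0 mg

Systemic exposure from an extravascular dose = F × D_ev, so the equivalent IV dose is F × D_ev.
D_iv = F × D_ev = 0.18 × 400 = 72 mg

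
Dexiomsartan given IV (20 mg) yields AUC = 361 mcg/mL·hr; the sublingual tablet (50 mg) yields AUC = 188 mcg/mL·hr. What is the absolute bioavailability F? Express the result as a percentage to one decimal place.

F = 20.8%

F = (AUC_ev / D_ev) / (AUC_iv / D_iv)
  = (188/50) / (361/20)
  = 3.76 / 18.05 = 0.2083
  = 20.83%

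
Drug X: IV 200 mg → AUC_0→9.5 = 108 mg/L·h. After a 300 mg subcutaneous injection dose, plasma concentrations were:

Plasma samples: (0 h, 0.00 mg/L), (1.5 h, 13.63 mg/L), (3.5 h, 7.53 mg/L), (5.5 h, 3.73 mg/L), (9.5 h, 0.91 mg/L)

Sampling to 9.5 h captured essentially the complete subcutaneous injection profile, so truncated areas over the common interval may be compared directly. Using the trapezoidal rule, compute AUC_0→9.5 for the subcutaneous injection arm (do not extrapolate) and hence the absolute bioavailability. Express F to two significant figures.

Trapezoidal AUC_0→9.5 (subcutaneous injection):
  [0→1.5]: (0.00+13.63)/2 × 1.5 = 10.2225
  [1.5→3.5]: (13.63+7.53)/2 × 2 = 21.16
  [3.5→5.5]: (7.53+3.73)/2 × 2 = 11.26
  [5.5→9.5]: (3.73+0.91)/2 × 4 = 9.28
  Sum = 51.9225 mg/L·h
F = (AUC_ev/D_ev)/(AUC_iv/D_iv) = (51.9225/300)/(108/200) = 0.173075/0.54 = 0.3205

F = 0.32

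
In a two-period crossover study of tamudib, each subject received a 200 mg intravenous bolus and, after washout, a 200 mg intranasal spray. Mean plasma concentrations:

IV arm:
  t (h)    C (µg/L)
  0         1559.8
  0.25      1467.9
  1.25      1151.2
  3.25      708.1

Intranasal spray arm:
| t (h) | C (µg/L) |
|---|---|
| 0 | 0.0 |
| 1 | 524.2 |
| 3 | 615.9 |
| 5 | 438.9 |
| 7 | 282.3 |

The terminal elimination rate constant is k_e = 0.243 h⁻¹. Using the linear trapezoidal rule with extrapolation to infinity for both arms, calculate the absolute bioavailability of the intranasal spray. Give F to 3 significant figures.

Trapezoidal AUC_0→3.25 (IV):
  [0→0.25]: (1559.8+1467.9)/2 × 0.25 = 378.4625
  [0.25→1.25]: (1467.9+1151.2)/2 × 1 = 1309.55
  [1.25→3.25]: (1151.2+708.1)/2 × 2 = 1859.3
  Sum = 3547.3125 µg/L·h
IV tail: 708.1/0.243 = 2913.992; AUC_iv,0→∞ = 3547.3125 + 2913.992 = 6461.3045 µg/L·h
Trapezoidal AUC_0→7 (intranasal spray):
  [0→1]: (0.0+524.2)/2 × 1 = 262.1
  [1→3]: (524.2+615.9)/2 × 2 = 1140.1
  [3→5]: (615.9+438.9)/2 × 2 = 1054.8
  [5→7]: (438.9+282.3)/2 × 2 = 721.2
  Sum = 3178.2 µg/L·h
intranasal spray tail: 282.3/0.243 = 1161.728; AUC_ev,0→∞ = 3178.2 + 1161.728 = 4339.928 µg/L·h
F = (AUC_ev/D_ev)/(AUC_iv/D_iv) = (4339.928/200)/(6461.3045/200) = 21.69964/32.3065 = 0.6717

F = 0.672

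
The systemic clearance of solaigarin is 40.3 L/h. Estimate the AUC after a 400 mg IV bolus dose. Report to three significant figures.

AUC_0→∞ = Dose_iv / CL
        = 400 / 40.3 = 9.92556 mg/L·h

AUC = 9.93 mg/L·h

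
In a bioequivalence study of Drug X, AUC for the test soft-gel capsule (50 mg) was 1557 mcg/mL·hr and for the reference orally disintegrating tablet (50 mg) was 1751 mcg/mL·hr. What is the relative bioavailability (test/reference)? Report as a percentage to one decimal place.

F_rel = 88.9%

F_rel = (AUC_test/D_test) / (AUC_ref/D_ref)
      = (1557/50) / (1751/50)
      = 31.14 / 35.02 = 0.8892 = 88.92%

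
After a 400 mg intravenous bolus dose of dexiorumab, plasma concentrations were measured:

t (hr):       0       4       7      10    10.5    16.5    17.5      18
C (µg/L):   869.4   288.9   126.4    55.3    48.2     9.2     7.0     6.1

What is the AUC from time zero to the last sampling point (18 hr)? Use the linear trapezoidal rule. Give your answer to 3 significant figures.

Trapezoidal AUC_0→18:
  [0→4]: (869.4+288.9)/2 × 4 = 2316.6
  [4→7]: (288.9+126.4)/2 × 3 = 622.95
  [7→10]: (126.4+55.3)/2 × 3 = 272.55
  [10→10.5]: (55.3+48.2)/2 × 0.5 = 25.875
  [10.5→16.5]: (48.2+9.2)/2 × 6 = 172.2
  [16.5→17.5]: (9.2+7.0)/2 × 1 = 8.1
  [17.5→18]: (7.0+6.1)/2 × 0.5 = 3.275
  Sum = 3421.55 µg/L·hr

AUC = 3420 µg/L·hr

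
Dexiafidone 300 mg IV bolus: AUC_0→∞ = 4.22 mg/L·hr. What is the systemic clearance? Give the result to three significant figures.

CL = 71.1 L/hr

CL = Dose_iv / AUC_0→∞
   = 300 / 4.22 = 71.09 L/hr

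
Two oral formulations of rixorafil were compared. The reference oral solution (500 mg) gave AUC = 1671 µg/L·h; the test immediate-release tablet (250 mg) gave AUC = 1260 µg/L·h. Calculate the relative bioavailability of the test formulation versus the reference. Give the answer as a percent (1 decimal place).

F_rel = 150.8%

F_rel = (AUC_test/D_test) / (AUC_ref/D_ref)
      = (1260/250) / (1671/500)
      = 5.04 / 3.342 = 1.5081 = 150.81%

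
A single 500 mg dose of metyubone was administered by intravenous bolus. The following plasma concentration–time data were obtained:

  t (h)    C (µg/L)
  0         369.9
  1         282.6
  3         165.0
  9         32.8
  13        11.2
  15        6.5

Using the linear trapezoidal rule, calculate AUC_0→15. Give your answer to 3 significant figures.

Trapezoidal AUC_0→15:
  [0→1]: (369.9+282.6)/2 × 1 = 326.25
  [1→3]: (282.6+165.0)/2 × 2 = 447.6
  [3→9]: (165.0+32.8)/2 × 6 = 593.4
  [9→13]: (32.8+11.2)/2 × 4 = 88.0
  [13→15]: (11.2+6.5)/2 × 2 = 17.7
  Sum = 1472.95 µg/L·h

AUC = 1470 µg/L·h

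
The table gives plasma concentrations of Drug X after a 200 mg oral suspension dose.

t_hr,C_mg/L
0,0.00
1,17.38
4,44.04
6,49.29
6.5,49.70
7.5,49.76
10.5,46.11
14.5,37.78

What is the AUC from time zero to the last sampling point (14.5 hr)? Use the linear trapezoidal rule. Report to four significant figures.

AUC = 580.2 mg/L·hr

Trapezoidal AUC_0→14.5:
  [0→1]: (0.00+17.38)/2 × 1 = 8.69
  [1→4]: (17.38+44.04)/2 × 3 = 92.13
  [4→6]: (44.04+49.29)/2 × 2 = 93.33
  [6→6.5]: (49.29+49.70)/2 × 0.5 = 24.7475
  [6.5→7.5]: (49.70+49.76)/2 × 1 = 49.73
  [7.5→10.5]: (49.76+46.11)/2 × 3 = 143.805
  [10.5→14.5]: (46.11+37.78)/2 × 4 = 167.78
  Sum = 580.2125 mg/L·hr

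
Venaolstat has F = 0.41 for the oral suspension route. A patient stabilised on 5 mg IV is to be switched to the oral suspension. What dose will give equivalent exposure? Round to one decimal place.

For equal systemic exposure: F × D_ev = D_iv
D_ev = D_iv / F = 5 / 0.41 = 12.1951 mg

D_oral = 12.2 mg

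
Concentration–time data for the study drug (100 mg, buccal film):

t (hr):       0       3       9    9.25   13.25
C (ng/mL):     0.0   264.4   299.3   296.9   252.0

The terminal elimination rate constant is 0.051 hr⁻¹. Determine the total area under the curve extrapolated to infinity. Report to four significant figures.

AUC = 8201 ng/mL·hr

Trapezoidal AUC_0→13.25:
  [0→3]: (0.0+264.4)/2 × 3 = 396.6
  [3→9]: (264.4+299.3)/2 × 6 = 1691.1
  [9→9.25]: (299.3+296.9)/2 × 0.25 = 74.525
  [9.25→13.25]: (296.9+252.0)/2 × 4 = 1097.8
  Sum = 3260.025 ng/mL·hr
Extrapolated tail: C_last / k_e = 252.0 / 0.051 = 4941.176
AUC_0→∞ = 3260.025 + 4941.176 = 8201.201 ng/mL·hr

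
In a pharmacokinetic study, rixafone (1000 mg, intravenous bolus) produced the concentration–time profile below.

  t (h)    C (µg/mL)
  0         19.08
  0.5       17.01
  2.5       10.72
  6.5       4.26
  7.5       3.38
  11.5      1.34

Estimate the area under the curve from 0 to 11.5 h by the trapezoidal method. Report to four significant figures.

Trapezoidal AUC_0→11.5:
  [0→0.5]: (19.08+17.01)/2 × 0.5 = 9.0225
  [0.5→2.5]: (17.01+10.72)/2 × 2 = 27.73
  [2.5→6.5]: (10.72+4.26)/2 × 4 = 29.96
  [6.5→7.5]: (4.26+3.38)/2 × 1 = 3.82
  [7.5→11.5]: (3.38+1.34)/2 × 4 = 9.44
  Sum = 79.9725 µg/mL·h

AUC = 79.97 µg/mL·h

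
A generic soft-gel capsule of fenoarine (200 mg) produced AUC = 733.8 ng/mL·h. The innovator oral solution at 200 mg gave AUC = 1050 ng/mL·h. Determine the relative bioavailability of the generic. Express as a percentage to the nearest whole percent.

F_rel = (AUC_test/D_test) / (AUC_ref/D_ref)
      = (733.8/200) / (1050/200)
      = 3.669 / 5.25 = 0.6989 = 69.89%

F_rel = 70%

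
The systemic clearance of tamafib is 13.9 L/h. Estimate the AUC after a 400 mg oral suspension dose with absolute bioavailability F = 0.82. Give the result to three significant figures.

AUC = 23.6 mg/L·h

AUC_0→∞ = F × Dose / CL
        = 0.82 × 400 / 13.9 = 23.5971 mg/L·h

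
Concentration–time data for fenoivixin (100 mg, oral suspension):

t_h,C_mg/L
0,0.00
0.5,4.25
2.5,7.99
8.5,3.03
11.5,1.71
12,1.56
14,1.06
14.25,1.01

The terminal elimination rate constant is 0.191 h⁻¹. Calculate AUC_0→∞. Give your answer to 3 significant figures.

AUC = 62.5 mg/L·h

Trapezoidal AUC_0→14.25:
  [0→0.5]: (0.00+4.25)/2 × 0.5 = 1.0625
  [0.5→2.5]: (4.25+7.99)/2 × 2 = 12.24
  [2.5→8.5]: (7.99+3.03)/2 × 6 = 33.06
  [8.5→11.5]: (3.03+1.71)/2 × 3 = 7.11
  [11.5→12]: (1.71+1.56)/2 × 0.5 = 0.8175
  [12→14]: (1.56+1.06)/2 × 2 = 2.62
  [14→14.25]: (1.06+1.01)/2 × 0.25 = 0.25875
  Sum = 57.16875 mg/L·h
Extrapolated tail: C_last / k_e = 1.01 / 0.191 = 5.288
AUC_0→∞ = 57.16875 + 5.288 = 62.45675 mg/L·h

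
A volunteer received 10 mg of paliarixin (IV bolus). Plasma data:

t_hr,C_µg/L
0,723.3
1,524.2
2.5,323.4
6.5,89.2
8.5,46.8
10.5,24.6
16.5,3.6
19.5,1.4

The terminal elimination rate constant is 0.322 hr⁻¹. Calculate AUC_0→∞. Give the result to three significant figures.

Trapezoidal AUC_0→19.5:
  [0→1]: (723.3+524.2)/2 × 1 = 623.75
  [1→2.5]: (524.2+323.4)/2 × 1.5 = 635.7
  [2.5→6.5]: (323.4+89.2)/2 × 4 = 825.2
  [6.5→8.5]: (89.2+46.8)/2 × 2 = 136.0
  [8.5→10.5]: (46.8+24.6)/2 × 2 = 71.4
  [10.5→16.5]: (24.6+3.6)/2 × 6 = 84.6
  [16.5→19.5]: (3.6+1.4)/2 × 3 = 7.5
  Sum = 2384.15 µg/L·hr
Extrapolated tail: C_last / k_e = 1.4 / 0.322 = 4.348
AUC_0→∞ = 2384.15 + 4.348 = 2388.498 µg/L·hr

AUC = 2390 µg/L·hr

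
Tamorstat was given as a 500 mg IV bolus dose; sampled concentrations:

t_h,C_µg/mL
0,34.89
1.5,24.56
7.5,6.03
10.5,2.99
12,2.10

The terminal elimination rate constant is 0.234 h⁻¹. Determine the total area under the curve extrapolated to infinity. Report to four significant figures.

AUC = 162.7 µg/mL·h

Trapezoidal AUC_0→12:
  [0→1.5]: (34.89+24.56)/2 × 1.5 = 44.5875
  [1.5→7.5]: (24.56+6.03)/2 × 6 = 91.77
  [7.5→10.5]: (6.03+2.99)/2 × 3 = 13.53
  [10.5→12]: (2.99+2.10)/2 × 1.5 = 3.8175
  Sum = 153.705 µg/mL·h
Extrapolated tail: C_last / k_e = 2.10 / 0.234 = 8.974
AUC_0→∞ = 153.705 + 8.974 = 162.679 µg/mL·h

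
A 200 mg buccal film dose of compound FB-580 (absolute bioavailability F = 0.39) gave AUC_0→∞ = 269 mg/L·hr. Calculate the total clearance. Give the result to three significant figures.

CL = 0.290 L/hr

CL = F × Dose / AUC_0→∞
   = 0.39 × 200 / 269 = 0.289963 L/hr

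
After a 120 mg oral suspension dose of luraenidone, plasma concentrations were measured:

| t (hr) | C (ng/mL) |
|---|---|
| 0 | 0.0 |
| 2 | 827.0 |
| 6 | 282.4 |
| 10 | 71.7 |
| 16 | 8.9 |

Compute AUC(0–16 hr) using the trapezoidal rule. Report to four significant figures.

Trapezoidal AUC_0→16:
  [0→2]: (0.0+827.0)/2 × 2 = 827.0
  [2→6]: (827.0+282.4)/2 × 4 = 2218.8
  [6→10]: (282.4+71.7)/2 × 4 = 708.2
  [10→16]: (71.7+8.9)/2 × 6 = 241.8
  Sum = 3995.8 ng/mL·hr

AUC = 3996 ng/mL·hr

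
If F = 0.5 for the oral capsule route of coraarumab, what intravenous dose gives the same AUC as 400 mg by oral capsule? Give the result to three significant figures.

D_iv = 200 mg

Systemic exposure from an extravascular dose = F × D_ev, so the equivalent IV dose is F × D_ev.
D_iv = F × D_ev = 0.5 × 400 = 200 mg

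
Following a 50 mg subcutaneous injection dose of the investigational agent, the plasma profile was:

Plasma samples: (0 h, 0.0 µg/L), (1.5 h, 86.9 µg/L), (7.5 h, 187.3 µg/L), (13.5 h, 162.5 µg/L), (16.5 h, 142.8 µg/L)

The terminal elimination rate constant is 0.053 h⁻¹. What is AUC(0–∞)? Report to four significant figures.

AUC = 5089 µg/L·h

Trapezoidal AUC_0→16.5:
  [0→1.5]: (0.0+86.9)/2 × 1.5 = 65.175
  [1.5→7.5]: (86.9+187.3)/2 × 6 = 822.6
  [7.5→13.5]: (187.3+162.5)/2 × 6 = 1049.4
  [13.5→16.5]: (162.5+142.8)/2 × 3 = 457.95
  Sum = 2395.125 µg/L·h
Extrapolated tail: C_last / k_e = 142.8 / 0.053 = 2694.340
AUC_0→∞ = 2395.125 + 2694.340 = 5089.465 µg/L·h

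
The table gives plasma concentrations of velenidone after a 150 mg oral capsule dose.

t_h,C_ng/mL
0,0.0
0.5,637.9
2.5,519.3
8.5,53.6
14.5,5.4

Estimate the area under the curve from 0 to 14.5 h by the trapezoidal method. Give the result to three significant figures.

AUC = 3210 ng/mL·h

Trapezoidal AUC_0→14.5:
  [0→0.5]: (0.0+637.9)/2 × 0.5 = 159.475
  [0.5→2.5]: (637.9+519.3)/2 × 2 = 1157.2
  [2.5→8.5]: (519.3+53.6)/2 × 6 = 1718.7
  [8.5→14.5]: (53.6+5.4)/2 × 6 = 177.0
  Sum = 3212.375 ng/mL·h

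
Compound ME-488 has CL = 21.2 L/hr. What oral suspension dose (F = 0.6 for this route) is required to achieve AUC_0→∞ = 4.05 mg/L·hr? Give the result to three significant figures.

Dose = CL × AUC_0→∞ / F
     = 21.2 × 4.05 / 0.6 = 143.1 mg

Dose = 143 mg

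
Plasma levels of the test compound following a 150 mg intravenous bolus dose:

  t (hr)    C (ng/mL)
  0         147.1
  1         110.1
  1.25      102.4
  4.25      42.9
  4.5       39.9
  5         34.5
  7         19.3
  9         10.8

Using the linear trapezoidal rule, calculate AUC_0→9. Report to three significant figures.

AUC = 486 ng/mL·hr

Trapezoidal AUC_0→9:
  [0→1]: (147.1+110.1)/2 × 1 = 128.6
  [1→1.25]: (110.1+102.4)/2 × 0.25 = 26.5625
  [1.25→4.25]: (102.4+42.9)/2 × 3 = 217.95
  [4.25→4.5]: (42.9+39.9)/2 × 0.25 = 10.35
  [4.5→5]: (39.9+34.5)/2 × 0.5 = 18.6
  [5→7]: (34.5+19.3)/2 × 2 = 53.8
  [7→9]: (19.3+10.8)/2 × 2 = 30.1
  Sum = 485.9625 ng/mL·hr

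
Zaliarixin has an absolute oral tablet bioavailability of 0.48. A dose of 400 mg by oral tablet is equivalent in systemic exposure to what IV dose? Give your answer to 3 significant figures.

D_iv = 192 mg

Systemic exposure from an extravascular dose = F × D_ev, so the equivalent IV dose is F × D_ev.
D_iv = F × D_ev = 0.48 × 400 = 192 mg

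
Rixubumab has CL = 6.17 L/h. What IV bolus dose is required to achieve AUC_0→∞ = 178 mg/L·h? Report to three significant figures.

Dose_iv = CL × AUC_0→∞
     = 6.17 × 178 = 1098.26 mg

Dose = 1100 mg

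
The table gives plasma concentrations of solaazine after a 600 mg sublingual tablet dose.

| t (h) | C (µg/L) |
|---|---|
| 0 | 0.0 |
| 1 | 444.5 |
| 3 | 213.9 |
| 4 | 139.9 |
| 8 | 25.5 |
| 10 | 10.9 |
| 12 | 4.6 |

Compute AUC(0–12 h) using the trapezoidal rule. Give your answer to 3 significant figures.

Trapezoidal AUC_0→12:
  [0→1]: (0.0+444.5)/2 × 1 = 222.25
  [1→3]: (444.5+213.9)/2 × 2 = 658.4
  [3→4]: (213.9+139.9)/2 × 1 = 176.9
  [4→8]: (139.9+25.5)/2 × 4 = 330.8
  [8→10]: (25.5+10.9)/2 × 2 = 36.4
  [10→12]: (10.9+4.6)/2 × 2 = 15.5
  Sum = 1440.25 µg/L·h

AUC = 1440 µg/L·h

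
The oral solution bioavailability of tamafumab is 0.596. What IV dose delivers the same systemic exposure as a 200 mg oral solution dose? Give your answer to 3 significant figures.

Systemic exposure from an extravascular dose = F × D_ev, so the equivalent IV dose is F × D_ev.
D_iv = F × D_ev = 0.596 × 200 = 119.2 mg

D_iv = 119 mg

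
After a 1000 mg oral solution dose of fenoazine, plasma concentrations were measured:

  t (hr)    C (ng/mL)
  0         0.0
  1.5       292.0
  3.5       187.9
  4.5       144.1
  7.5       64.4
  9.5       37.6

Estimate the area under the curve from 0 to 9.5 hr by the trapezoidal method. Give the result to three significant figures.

AUC = 1280 ng/mL·hr

Trapezoidal AUC_0→9.5:
  [0→1.5]: (0.0+292.0)/2 × 1.5 = 219.0
  [1.5→3.5]: (292.0+187.9)/2 × 2 = 479.9
  [3.5→4.5]: (187.9+144.1)/2 × 1 = 166.0
  [4.5→7.5]: (144.1+64.4)/2 × 3 = 312.75
  [7.5→9.5]: (64.4+37.6)/2 × 2 = 102.0
  Sum = 1279.65 ng/mL·hr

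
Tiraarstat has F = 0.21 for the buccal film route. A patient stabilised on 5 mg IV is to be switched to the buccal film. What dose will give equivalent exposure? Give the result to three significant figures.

D_buccal = 23.8 mg

For equal systemic exposure: F × D_ev = D_iv
D_ev = D_iv / F = 5 / 0.21 = 23.8095 mg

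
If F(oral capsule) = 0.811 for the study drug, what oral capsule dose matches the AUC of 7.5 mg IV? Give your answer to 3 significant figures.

For equal systemic exposure: F × D_ev = D_iv
D_ev = D_iv / F = 7.5 / 0.811 = 9.24784 mg

D_oral = 9.25 mg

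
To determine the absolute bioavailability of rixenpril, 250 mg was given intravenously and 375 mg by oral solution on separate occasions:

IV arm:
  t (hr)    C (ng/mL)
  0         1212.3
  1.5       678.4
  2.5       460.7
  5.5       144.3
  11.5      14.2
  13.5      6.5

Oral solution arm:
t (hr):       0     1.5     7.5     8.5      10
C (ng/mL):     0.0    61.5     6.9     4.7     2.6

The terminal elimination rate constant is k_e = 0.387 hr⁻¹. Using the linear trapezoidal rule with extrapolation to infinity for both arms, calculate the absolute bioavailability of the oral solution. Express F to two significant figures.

Trapezoidal AUC_0→13.5 (IV):
  [0→1.5]: (1212.3+678.4)/2 × 1.5 = 1418.025
  [1.5→2.5]: (678.4+460.7)/2 × 1 = 569.55
  [2.5→5.5]: (460.7+144.3)/2 × 3 = 907.5
  [5.5→11.5]: (144.3+14.2)/2 × 6 = 475.5
  [11.5→13.5]: (14.2+6.5)/2 × 2 = 20.7
  Sum = 3391.275 ng/mL·hr
IV tail: 6.5/0.387 = 16.796; AUC_iv,0→∞ = 3391.275 + 16.796 = 3408.071 ng/mL·hr
Trapezoidal AUC_0→10 (oral solution):
  [0→1.5]: (0.0+61.5)/2 × 1.5 = 46.125
  [1.5→7.5]: (61.5+6.9)/2 × 6 = 205.2
  [7.5→8.5]: (6.9+4.7)/2 × 1 = 5.8
  [8.5→10]: (4.7+2.6)/2 × 1.5 = 5.475
  Sum = 262.6 ng/mL·hr
oral solution tail: 2.6/0.387 = 6.718; AUC_ev,0→∞ = 262.6 + 6.718 = 269.318 ng/mL·hr
F = (AUC_ev/D_ev)/(AUC_iv/D_iv) = (269.318/375)/(3408.071/250) = 0.718181/13.632284 = 0.0527

F = 0.053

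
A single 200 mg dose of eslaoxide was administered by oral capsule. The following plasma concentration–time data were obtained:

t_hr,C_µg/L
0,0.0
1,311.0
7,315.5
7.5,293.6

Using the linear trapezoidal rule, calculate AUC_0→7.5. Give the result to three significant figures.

AUC = 2190 µg/L·hr

Trapezoidal AUC_0→7.5:
  [0→1]: (0.0+311.0)/2 × 1 = 155.5
  [1→7]: (311.0+315.5)/2 × 6 = 1879.5
  [7→7.5]: (315.5+293.6)/2 × 0.5 = 152.275
  Sum = 2187.275 µg/L·hr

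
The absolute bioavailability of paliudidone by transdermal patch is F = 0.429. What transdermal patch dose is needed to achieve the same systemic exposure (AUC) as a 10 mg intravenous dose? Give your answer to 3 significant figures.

D_transdermal = 23.3 mg

For equal systemic exposure: F × D_ev = D_iv
D_ev = D_iv / F = 10 / 0.429 = 23.31 mg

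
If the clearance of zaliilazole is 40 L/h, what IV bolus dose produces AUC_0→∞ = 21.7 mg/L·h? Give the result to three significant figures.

Dose_iv = CL × AUC_0→∞
     = 40 × 21.7 = 868 mg

Dose = 868 mg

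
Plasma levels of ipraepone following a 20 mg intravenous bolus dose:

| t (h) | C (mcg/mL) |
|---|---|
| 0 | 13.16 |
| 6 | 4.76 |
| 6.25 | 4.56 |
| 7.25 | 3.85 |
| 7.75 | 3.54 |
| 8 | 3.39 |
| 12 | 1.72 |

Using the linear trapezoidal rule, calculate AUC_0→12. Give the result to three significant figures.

AUC = 72.1 mcg/mL·h

Trapezoidal AUC_0→12:
  [0→6]: (13.16+4.76)/2 × 6 = 53.76
  [6→6.25]: (4.76+4.56)/2 × 0.25 = 1.165
  [6.25→7.25]: (4.56+3.85)/2 × 1 = 4.205
  [7.25→7.75]: (3.85+3.54)/2 × 0.5 = 1.8475
  [7.75→8]: (3.54+3.39)/2 × 0.25 = 0.86625
  [8→12]: (3.39+1.72)/2 × 4 = 10.22
  Sum = 72.06375 mcg/mL·h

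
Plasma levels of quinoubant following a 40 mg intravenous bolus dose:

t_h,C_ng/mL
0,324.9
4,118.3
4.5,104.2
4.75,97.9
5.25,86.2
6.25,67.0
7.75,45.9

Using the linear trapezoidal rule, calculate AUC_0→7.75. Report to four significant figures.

AUC = 1175 ng/mL·h

Trapezoidal AUC_0→7.75:
  [0→4]: (324.9+118.3)/2 × 4 = 886.4
  [4→4.5]: (118.3+104.2)/2 × 0.5 = 55.625
  [4.5→4.75]: (104.2+97.9)/2 × 0.25 = 25.2625
  [4.75→5.25]: (97.9+86.2)/2 × 0.5 = 46.025
  [5.25→6.25]: (86.2+67.0)/2 × 1 = 76.6
  [6.25→7.75]: (67.0+45.9)/2 × 1.5 = 84.675
  Sum = 1174.5875 ng/mL·h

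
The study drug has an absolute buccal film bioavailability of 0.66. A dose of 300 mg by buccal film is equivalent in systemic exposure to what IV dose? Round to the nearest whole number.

Systemic exposure from an extravascular dose = F × D_ev, so the equivalent IV dose is F × D_ev.
D_iv = F × D_ev = 0.66 × 300 = 198 mg

D_iv = 198 mg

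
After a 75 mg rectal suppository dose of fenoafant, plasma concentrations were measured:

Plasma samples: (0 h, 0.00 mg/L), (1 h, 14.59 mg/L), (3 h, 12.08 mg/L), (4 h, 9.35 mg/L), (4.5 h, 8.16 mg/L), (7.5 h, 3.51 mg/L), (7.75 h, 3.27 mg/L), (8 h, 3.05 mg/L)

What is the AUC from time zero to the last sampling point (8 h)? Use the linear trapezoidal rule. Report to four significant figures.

AUC = 68.20 mg/L·h

Trapezoidal AUC_0→8:
  [0→1]: (0.00+14.59)/2 × 1 = 7.295
  [1→3]: (14.59+12.08)/2 × 2 = 26.67
  [3→4]: (12.08+9.35)/2 × 1 = 10.715
  [4→4.5]: (9.35+8.16)/2 × 0.5 = 4.3775
  [4.5→7.5]: (8.16+3.51)/2 × 3 = 17.505
  [7.5→7.75]: (3.51+3.27)/2 × 0.25 = 0.8475
  [7.75→8]: (3.27+3.05)/2 × 0.25 = 0.79
  Sum = 68.2 mg/L·h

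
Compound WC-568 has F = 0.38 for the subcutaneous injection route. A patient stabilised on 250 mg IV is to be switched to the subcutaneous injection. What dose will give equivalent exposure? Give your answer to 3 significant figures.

D_subcutaneous = 658 mg

For equal systemic exposure: F × D_ev = D_iv
D_ev = D_iv / F = 250 / 0.38 = 657.895 mg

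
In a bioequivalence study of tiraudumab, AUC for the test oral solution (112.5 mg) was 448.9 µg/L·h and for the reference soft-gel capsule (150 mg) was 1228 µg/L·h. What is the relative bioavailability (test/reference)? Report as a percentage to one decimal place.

F_rel = (AUC_test/D_test) / (AUC_ref/D_ref)
      = (448.9/112.5) / (1228/150)
      = 3.99022 / 8.18667 = 0.4874 = 48.74%

F_rel = 48.7%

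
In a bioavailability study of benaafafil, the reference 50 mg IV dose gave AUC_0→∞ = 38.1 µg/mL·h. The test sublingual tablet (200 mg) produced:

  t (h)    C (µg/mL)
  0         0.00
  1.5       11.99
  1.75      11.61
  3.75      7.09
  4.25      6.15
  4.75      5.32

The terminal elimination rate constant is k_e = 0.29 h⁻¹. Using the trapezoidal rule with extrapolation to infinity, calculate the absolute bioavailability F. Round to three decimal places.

Trapezoidal AUC_0→4.75 (sublingual tablet):
  [0→1.5]: (0.00+11.99)/2 × 1.5 = 8.9925
  [1.5→1.75]: (11.99+11.61)/2 × 0.25 = 2.95
  [1.75→3.75]: (11.61+7.09)/2 × 2 = 18.7
  [3.75→4.25]: (7.09+6.15)/2 × 0.5 = 3.31
  [4.25→4.75]: (6.15+5.32)/2 × 0.5 = 2.8675
  Sum = 36.82 µg/mL·h
Tail: C_last/k_e = 5.32/0.29 = 18.345
AUC_0→∞ (sublingual tablet) = 36.82 + 18.345 = 55.165 µg/mL·h
F = (AUC_ev/D_ev)/(AUC_iv/D_iv) = (55.165/200)/(38.1/50) = 0.275825/0.762 = 0.3620

F = 0.362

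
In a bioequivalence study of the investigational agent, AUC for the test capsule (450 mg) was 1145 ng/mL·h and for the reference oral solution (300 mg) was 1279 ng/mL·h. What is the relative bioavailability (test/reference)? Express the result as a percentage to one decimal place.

F_rel = 59.7%

F_rel = (AUC_test/D_test) / (AUC_ref/D_ref)
      = (1145/450) / (1279/300)
      = 2.54444 / 4.26333 = 0.5968 = 59.68%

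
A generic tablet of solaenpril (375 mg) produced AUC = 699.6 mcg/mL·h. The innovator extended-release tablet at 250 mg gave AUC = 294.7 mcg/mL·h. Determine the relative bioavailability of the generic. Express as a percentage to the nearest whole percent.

F_rel = 158%

F_rel = (AUC_test/D_test) / (AUC_ref/D_ref)
      = (699.6/375) / (294.7/250)
      = 1.8656 / 1.1788 = 1.5826 = 158.26%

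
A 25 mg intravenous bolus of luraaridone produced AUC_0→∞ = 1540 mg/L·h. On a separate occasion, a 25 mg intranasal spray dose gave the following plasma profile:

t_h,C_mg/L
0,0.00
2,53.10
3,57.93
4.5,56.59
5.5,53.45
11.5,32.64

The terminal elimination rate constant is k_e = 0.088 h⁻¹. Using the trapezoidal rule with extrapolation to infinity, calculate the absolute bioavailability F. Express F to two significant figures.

Trapezoidal AUC_0→11.5 (intranasal spray):
  [0→2]: (0.00+53.10)/2 × 2 = 53.1
  [2→3]: (53.10+57.93)/2 × 1 = 55.515
  [3→4.5]: (57.93+56.59)/2 × 1.5 = 85.89
  [4.5→5.5]: (56.59+53.45)/2 × 1 = 55.02
  [5.5→11.5]: (53.45+32.64)/2 × 6 = 258.27
  Sum = 507.795 mg/L·h
Tail: C_last/k_e = 32.64/0.088 = 370.909
AUC_0→∞ (intranasal spray) = 507.795 + 370.909 = 878.704 mg/L·h
F = (AUC_ev/D_ev)/(AUC_iv/D_iv) = (878.704/25)/(1540/25) = 35.14816/61.6 = 0.5706

F = 0.57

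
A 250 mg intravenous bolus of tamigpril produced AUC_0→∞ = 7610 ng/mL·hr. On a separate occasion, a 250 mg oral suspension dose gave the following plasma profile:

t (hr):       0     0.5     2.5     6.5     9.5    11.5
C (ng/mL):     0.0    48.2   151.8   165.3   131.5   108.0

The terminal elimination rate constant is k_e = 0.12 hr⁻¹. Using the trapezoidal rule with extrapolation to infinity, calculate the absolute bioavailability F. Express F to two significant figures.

Trapezoidal AUC_0→11.5 (oral suspension):
  [0→0.5]: (0.0+48.2)/2 × 0.5 = 12.05
  [0.5→2.5]: (48.2+151.8)/2 × 2 = 200.0
  [2.5→6.5]: (151.8+165.3)/2 × 4 = 634.2
  [6.5→9.5]: (165.3+131.5)/2 × 3 = 445.2
  [9.5→11.5]: (131.5+108.0)/2 × 2 = 239.5
  Sum = 1530.95 ng/mL·hr
Tail: C_last/k_e = 108.0/0.12 = 900.000
AUC_0→∞ (oral suspension) = 1530.95 + 900.000 = 2430.95 ng/mL·hr
F = (AUC_ev/D_ev)/(AUC_iv/D_iv) = (2430.95/250)/(7610/250) = 9.7238/30.44 = 0.3194

F = 0.32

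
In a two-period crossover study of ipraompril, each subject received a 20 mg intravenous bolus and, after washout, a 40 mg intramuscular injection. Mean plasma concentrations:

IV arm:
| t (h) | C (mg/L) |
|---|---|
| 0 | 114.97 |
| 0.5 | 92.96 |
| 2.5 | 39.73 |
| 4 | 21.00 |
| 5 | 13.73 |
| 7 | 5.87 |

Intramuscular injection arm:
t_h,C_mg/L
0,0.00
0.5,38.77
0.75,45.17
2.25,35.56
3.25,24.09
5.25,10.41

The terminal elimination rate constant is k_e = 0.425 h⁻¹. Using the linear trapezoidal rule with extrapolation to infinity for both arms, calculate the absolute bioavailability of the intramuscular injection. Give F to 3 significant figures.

Trapezoidal AUC_0→7 (IV):
  [0→0.5]: (114.97+92.96)/2 × 0.5 = 51.9825
  [0.5→2.5]: (92.96+39.73)/2 × 2 = 132.69
  [2.5→4]: (39.73+21.00)/2 × 1.5 = 45.5475
  [4→5]: (21.00+13.73)/2 × 1 = 17.365
  [5→7]: (13.73+5.87)/2 × 2 = 19.6
  Sum = 267.185 mg/L·h
IV tail: 5.87/0.425 = 13.812; AUC_iv,0→∞ = 267.185 + 13.812 = 280.997 mg/L·h
Trapezoidal AUC_0→5.25 (intramuscular injection):
  [0→0.5]: (0.00+38.77)/2 × 0.5 = 9.6925
  [0.5→0.75]: (38.77+45.17)/2 × 0.25 = 10.4925
  [0.75→2.25]: (45.17+35.56)/2 × 1.5 = 60.5475
  [2.25→3.25]: (35.56+24.09)/2 × 1 = 29.825
  [3.25→5.25]: (24.09+10.41)/2 × 2 = 34.5
  Sum = 145.0575 mg/L·h
intramuscular injection tail: 10.41/0.425 = 24.494; AUC_ev,0→∞ = 145.0575 + 24.494 = 169.5515 mg/L·h
F = (AUC_ev/D_ev)/(AUC_iv/D_iv) = (169.5515/40)/(280.997/20) = 4.2387875/14.04985 = 0.3017

F = 0.302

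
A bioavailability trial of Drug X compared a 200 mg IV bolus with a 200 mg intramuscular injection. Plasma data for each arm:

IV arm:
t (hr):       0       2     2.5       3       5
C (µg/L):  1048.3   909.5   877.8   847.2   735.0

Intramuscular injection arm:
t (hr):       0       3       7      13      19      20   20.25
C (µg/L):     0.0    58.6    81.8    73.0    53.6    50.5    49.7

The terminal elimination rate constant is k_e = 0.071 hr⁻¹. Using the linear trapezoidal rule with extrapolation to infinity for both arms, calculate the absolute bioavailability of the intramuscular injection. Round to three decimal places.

F = 0.134

Trapezoidal AUC_0→5 (IV):
  [0→2]: (1048.3+909.5)/2 × 2 = 1957.8
  [2→2.5]: (909.5+877.8)/2 × 0.5 = 446.825
  [2.5→3]: (877.8+847.2)/2 × 0.5 = 431.25
  [3→5]: (847.2+735.0)/2 × 2 = 1582.2
  Sum = 4418.075 µg/L·hr
IV tail: 735.0/0.071 = 10352.113; AUC_iv,0→∞ = 4418.075 + 10352.113 = 14770.188 µg/L·hr
Trapezoidal AUC_0→20.25 (intramuscular injection):
  [0→3]: (0.0+58.6)/2 × 3 = 87.9
  [3→7]: (58.6+81.8)/2 × 4 = 280.8
  [7→13]: (81.8+73.0)/2 × 6 = 464.4
  [13→19]: (73.0+53.6)/2 × 6 = 379.8
  [19→20]: (53.6+50.5)/2 × 1 = 52.05
  [20→20.25]: (50.5+49.7)/2 × 0.25 = 12.525
  Sum = 1277.475 µg/L·hr
intramuscular injection tail: 49.7/0.071 = 700.000; AUC_ev,0→∞ = 1277.475 + 700.000 = 1977.475 µg/L·hr
F = (AUC_ev/D_ev)/(AUC_iv/D_iv) = (1977.475/200)/(14770.188/200) = 9.887375/73.85094 = 0.1339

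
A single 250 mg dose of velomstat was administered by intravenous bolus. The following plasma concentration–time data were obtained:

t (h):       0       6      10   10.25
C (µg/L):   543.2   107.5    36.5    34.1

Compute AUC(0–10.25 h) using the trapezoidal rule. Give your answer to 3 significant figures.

AUC = 2250 µg/L·h

Trapezoidal AUC_0→10.25:
  [0→6]: (543.2+107.5)/2 × 6 = 1952.1
  [6→10]: (107.5+36.5)/2 × 4 = 288.0
  [10→10.25]: (36.5+34.1)/2 × 0.25 = 8.825
  Sum = 2248.925 µg/L·h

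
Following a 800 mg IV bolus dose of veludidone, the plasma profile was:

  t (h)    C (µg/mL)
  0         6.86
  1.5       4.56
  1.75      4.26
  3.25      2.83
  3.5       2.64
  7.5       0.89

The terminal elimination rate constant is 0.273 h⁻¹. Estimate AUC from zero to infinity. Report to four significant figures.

AUC = 25.99 µg/mL·h

Trapezoidal AUC_0→7.5:
  [0→1.5]: (6.86+4.56)/2 × 1.5 = 8.565
  [1.5→1.75]: (4.56+4.26)/2 × 0.25 = 1.1025
  [1.75→3.25]: (4.26+2.83)/2 × 1.5 = 5.3175
  [3.25→3.5]: (2.83+2.64)/2 × 0.25 = 0.68375
  [3.5→7.5]: (2.64+0.89)/2 × 4 = 7.06
  Sum = 22.72875 µg/mL·h
Extrapolated tail: C_last / k_e = 0.89 / 0.273 = 3.260
AUC_0→∞ = 22.72875 + 3.260 = 25.98875 µg/mL·h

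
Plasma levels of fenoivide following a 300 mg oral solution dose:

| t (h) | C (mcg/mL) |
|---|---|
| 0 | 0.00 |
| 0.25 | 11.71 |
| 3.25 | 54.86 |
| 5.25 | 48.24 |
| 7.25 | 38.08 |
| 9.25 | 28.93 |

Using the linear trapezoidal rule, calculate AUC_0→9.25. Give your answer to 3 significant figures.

AUC = 358 mcg/mL·h

Trapezoidal AUC_0→9.25:
  [0→0.25]: (0.00+11.71)/2 × 0.25 = 1.46375
  [0.25→3.25]: (11.71+54.86)/2 × 3 = 99.855
  [3.25→5.25]: (54.86+48.24)/2 × 2 = 103.1
  [5.25→7.25]: (48.24+38.08)/2 × 2 = 86.32
  [7.25→9.25]: (38.08+28.93)/2 × 2 = 67.01
  Sum = 357.74875 mcg/mL·h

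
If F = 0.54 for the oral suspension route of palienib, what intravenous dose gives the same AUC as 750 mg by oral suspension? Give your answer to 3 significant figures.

Systemic exposure from an extravascular dose = F × D_ev, so the equivalent IV dose is F × D_ev.
D_iv = F × D_ev = 0.54 × 750 = 405 mg

D_iv = 405 mg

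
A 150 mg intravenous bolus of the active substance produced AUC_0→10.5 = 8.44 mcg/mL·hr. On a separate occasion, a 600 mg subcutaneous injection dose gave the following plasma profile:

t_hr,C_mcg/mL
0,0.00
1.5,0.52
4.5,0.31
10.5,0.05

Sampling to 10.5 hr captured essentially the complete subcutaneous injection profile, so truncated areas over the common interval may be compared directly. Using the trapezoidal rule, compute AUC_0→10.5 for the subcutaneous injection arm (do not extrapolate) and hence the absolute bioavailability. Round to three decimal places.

Trapezoidal AUC_0→10.5 (subcutaneous injection):
  [0→1.5]: (0.00+0.52)/2 × 1.5 = 0.39
  [1.5→4.5]: (0.52+0.31)/2 × 3 = 1.245
  [4.5→10.5]: (0.31+0.05)/2 × 6 = 1.08
  Sum = 2.715 mcg/mL·hr
F = (AUC_ev/D_ev)/(AUC_iv/D_iv) = (2.715/600)/(8.44/150) = 0.004525/0.0562667 = 0.0804

F = 0.080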